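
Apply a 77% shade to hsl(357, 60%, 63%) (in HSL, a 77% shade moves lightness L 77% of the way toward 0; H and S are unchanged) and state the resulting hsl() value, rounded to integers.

hsl(357, 60%, 14%)

L moves 77% from 63 toward 0: 63 − 48.51 = 14.49 → 14.
H and S are unchanged.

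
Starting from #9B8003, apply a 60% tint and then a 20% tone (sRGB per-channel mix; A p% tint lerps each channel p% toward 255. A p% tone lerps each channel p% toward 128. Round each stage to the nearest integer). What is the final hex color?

#9B8003 is rgb(155, 128, 3).
Lerp each channel 60% toward 255:
  R: 155 + 60 = 215 → 215
  G: 128 + 76.2 = 204.2 → 204
  B: 3 + 151.2 = 154.2 → 154
After the tint: rgb(215, 204, 154) = #D7CC9A.
A 20% tone moves each channel 20% toward 128:
  R: 215 + 0.2×(128−215) = 215 − 17.4 = 197.6 → 198
  G: 204 − 15.2 = 188.8 → 189
  B: 154 + 0.2×(128−154) = 154 − 5.2 = 148.8 → 149
rgb(198, 189, 149) = #C6BD95.

#C6BD95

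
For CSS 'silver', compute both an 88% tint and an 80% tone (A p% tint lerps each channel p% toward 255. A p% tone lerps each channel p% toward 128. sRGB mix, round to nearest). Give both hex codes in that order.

CSS silver is rgb(192, 192, 192).
88% tint:
  R: 192 + 0.88×(255−192) = 192 + 55.44 = 247.44 → 247
  G: 192 + 55.44 = 247.44 → 247
  B: 192 + 0.88×(255−192) = 192 + 55.44 = 247.44 → 247
  → #f7f7f7
80% tone:
  R: 192 + 0.8×(128−192) = 192 − 51.2 = 140.8 → 141
  G: 192 + 0.8×(128−192) = 192 − 51.2 = 140.8 → 141
  B: 192 − 51.2 = 140.8 → 141
  → #8d8d8d

#f7f7f7, #8d8d8d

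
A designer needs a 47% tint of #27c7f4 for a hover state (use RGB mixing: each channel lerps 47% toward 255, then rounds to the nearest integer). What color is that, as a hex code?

#8de1f9

#27c7f4 is rgb(39, 199, 244).
Per channel, c → c + 0.47(255 − c):
  R: 39 + 0.47×(255−39) = 39 + 101.52 = 140.52 → 141
  G: 199 + 26.32 = 225.32 → 225
  B: 244 + 5.17 = 249.17 → 249
rgb(141, 225, 249) = #8de1f9.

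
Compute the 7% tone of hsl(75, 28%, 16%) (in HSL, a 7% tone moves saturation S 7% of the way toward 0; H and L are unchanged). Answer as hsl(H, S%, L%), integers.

hsl(75, 26%, 16%)

S moves 7% from 28 toward 0: 28 − 1.96 = 26.04 → 26.
H and L are unchanged.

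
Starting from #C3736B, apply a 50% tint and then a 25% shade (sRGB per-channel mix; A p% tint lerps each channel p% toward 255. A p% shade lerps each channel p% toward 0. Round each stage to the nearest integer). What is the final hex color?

#A98B88

#C3736B is rgb(195, 115, 107).
A 50% tint moves each channel 50% toward 255:
  R: 195 + 0.5×(255−195) = 195 + 30 = 225 → 225
  G: 115 + 70 = 185 → 185
  B: 107 + 0.5×(255−107) = 107 + 74 = 181 → 181
After the tint: rgb(225, 185, 181) = #E1B9B5.
Per channel, c → c + 0.25(0 − c):
  R: 225 − 56.25 = 168.75 → 169
  G: 185 + 0.25×(0−185) = 185 − 46.25 = 138.75 → 139
  B: 181 − 45.25 = 135.75 → 136
rgb(169, 139, 136) = #A98B88.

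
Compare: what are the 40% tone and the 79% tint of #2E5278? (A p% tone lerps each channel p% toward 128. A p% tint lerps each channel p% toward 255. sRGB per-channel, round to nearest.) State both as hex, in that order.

#2E5278 is rgb(46, 82, 120).
40% tone:
  R: 46 + 0.4×(128−46) = 46 + 32.8 = 78.8 → 79
  G: 82 + 0.4×(128−82) = 82 + 18.4 = 100.4 → 100
  B: 120 + 3.2 = 123.2 → 123
  → #4F647B
79% tint:
  R: 46 + 0.79×(255−46) = 46 + 165.11 = 211.11 → 211
  G: 82 + 136.67 = 218.67 → 219
  B: 120 + 106.65 = 226.65 → 227
  → #D3DBE3

#4F647B, #D3DBE3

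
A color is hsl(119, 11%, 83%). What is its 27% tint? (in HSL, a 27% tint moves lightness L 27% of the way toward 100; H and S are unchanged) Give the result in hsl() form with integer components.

hsl(119, 11%, 88%)

L moves 27% from 83 toward 100: 83 + 4.59 = 87.59 → 88.
H and S are unchanged.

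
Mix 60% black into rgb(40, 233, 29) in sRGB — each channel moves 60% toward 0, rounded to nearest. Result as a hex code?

#105D0C

A 60% shade moves each channel 60% toward 0:
  R: 40 + 0.6×(0−40) = 40 − 24 = 16 → 16
  G: 233 − 139.8 = 93.2 → 93
  B: 29 + 0.6×(0−29) = 29 − 17.4 = 11.6 → 12
rgb(16, 93, 12) = #105D0C.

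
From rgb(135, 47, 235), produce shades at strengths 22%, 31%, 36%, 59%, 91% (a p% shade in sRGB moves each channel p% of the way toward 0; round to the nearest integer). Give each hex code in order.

22%: (135 − 29.7 = 105.3→105, 47 − 10.34 = 36.66→37, 235 − 51.7 = 183.3→183) → #6925B7
31%: (135 − 41.85 = 93.15→93, 47 − 14.57 = 32.43→32, 235 − 72.85 = 162.15→162) → #5D20A2
36%: (135 − 48.6 = 86.4→86, 47 − 16.92 = 30.08→30, 235 − 84.6 = 150.4→150) → #561E96
59%: (135 − 79.65 = 55.35→55, 47 − 27.73 = 19.27→19, 235 − 138.65 = 96.35→96) → #371360
91%: (135 − 122.85 = 12.15→12, 47 − 42.77 = 4.23→4, 235 − 213.85 = 21.15→21) → #0C0415

#6925B7, #5D20A2, #561E96, #371360, #0C0415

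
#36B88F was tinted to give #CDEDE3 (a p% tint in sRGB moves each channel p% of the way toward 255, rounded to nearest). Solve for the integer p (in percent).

#36B88F is rgb(54, 184, 143); #CDEDE3 is rgb(205, 237, 227).
On the R channel (widest range): 205 ≈ 54 + (p/100)(255 − 54), so p ≈ 100×(205 − 54)/(255 − 54) = 15100/201 = 75.12.
p = 75 reproduces all three channels after rounding.

75%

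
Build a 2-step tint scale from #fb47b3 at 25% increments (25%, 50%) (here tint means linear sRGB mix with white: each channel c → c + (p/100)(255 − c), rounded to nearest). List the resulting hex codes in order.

#fc75c6, #fda3d9

#fb47b3 is rgb(251, 71, 179).
25%: (251 + 1 = 252→252, 71 + 46 = 117→117, 179 + 19 = 198→198) → #fc75c6
50%: (251 + 2 = 253→253, 71 + 92 = 163→163, 179 + 38 = 217→217) → #fda3d9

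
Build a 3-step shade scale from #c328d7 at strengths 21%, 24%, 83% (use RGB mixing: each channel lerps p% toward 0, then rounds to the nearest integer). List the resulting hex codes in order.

#9a20aa, #941ea3, #210725

#c328d7 is rgb(195, 40, 215).
21%: (195 − 40.95 = 154.05→154, 40 − 8.4 = 31.6→32, 215 − 45.15 = 169.85→170) → #9a20aa
24%: (195 − 46.8 = 148.2→148, 40 − 9.6 = 30.4→30, 215 − 51.6 = 163.4→163) → #941ea3
83%: (195 − 161.85 = 33.15→33, 40 − 33.2 = 6.8→7, 215 − 178.45 = 36.55→37) → #210725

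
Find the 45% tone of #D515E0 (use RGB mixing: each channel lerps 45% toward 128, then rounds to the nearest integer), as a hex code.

#D515E0 is rgb(213, 21, 224).
Per channel, c → c + 0.45(128 − c):
  R: 213 + 0.45×(128−213) = 213 − 38.25 = 174.75 → 175
  G: 21 + 48.15 = 69.15 → 69
  B: 224 + 0.45×(128−224) = 224 − 43.2 = 180.8 → 181
rgb(175, 69, 181) = #AF45B5.

#AF45B5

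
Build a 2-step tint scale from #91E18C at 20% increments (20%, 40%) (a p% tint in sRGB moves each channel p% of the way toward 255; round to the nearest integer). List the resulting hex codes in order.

#91E18C is rgb(145, 225, 140).
20%: (145 + 22 = 167→167, 225 + 6 = 231→231, 140 + 23 = 163→163) → #A7E7A3
40%: (145 + 44 = 189→189, 225 + 12 = 237→237, 140 + 46 = 186→186) → #BDEDBA

#A7E7A3, #BDEDBA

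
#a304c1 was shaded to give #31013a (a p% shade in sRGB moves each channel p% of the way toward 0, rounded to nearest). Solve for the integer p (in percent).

#a304c1 is rgb(163, 4, 193); #31013a is rgb(49, 1, 58).
On the B channel (widest range): 58 ≈ 193 + (p/100)(0 − 193), so p ≈ 100×(58 − 193)/(0 − 193) = -13500/-193 = 69.95.
p = 70 reproduces all three channels after rounding.

70%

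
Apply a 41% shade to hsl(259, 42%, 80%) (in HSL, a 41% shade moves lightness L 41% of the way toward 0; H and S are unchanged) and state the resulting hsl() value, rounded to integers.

hsl(259, 42%, 47%)

L moves 41% from 80 toward 0: 80 − 32.8 = 47.2 → 47.
H and S are unchanged.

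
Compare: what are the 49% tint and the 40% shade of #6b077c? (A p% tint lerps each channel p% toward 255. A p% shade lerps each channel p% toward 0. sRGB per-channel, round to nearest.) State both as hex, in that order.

#6b077c is rgb(107, 7, 124).
49% tint:
  R: 107 + 72.52 = 179.52 → 180
  G: 7 + 0.49×(255−7) = 7 + 121.52 = 128.52 → 129
  B: 124 + 0.49×(255−124) = 124 + 64.19 = 188.19 → 188
  → #b481bc
40% shade:
  R: 107 + 0.4×(0−107) = 107 − 42.8 = 64.2 → 64
  G: 7 − 2.8 = 4.2 → 4
  B: 124 + 0.4×(0−124) = 124 − 49.6 = 74.4 → 74
  → #40044a

#b481bc, #40044a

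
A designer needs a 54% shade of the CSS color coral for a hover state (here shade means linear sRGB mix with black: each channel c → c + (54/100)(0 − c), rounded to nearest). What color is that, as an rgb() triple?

CSS coral is rgb(255, 127, 80).
Per channel, c → c + 0.54(0 − c):
  R: 255 + 0.54×(0−255) = 255 − 137.7 = 117.3 → 117
  G: 127 − 68.58 = 58.42 → 58
  B: 80 − 43.2 = 36.8 → 37

rgb(117, 58, 37)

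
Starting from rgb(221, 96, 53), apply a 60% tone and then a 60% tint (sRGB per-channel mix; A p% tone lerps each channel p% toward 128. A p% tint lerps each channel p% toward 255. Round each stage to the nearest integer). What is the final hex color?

#DBC7C0

A 60% tone moves each channel 60% toward 128:
  R: 221 + 0.6×(128−221) = 221 − 55.8 = 165.2 → 165
  G: 96 + 0.6×(128−96) = 96 + 19.2 = 115.2 → 115
  B: 53 + 0.6×(128−53) = 53 + 45 = 98 → 98
After the tone: rgb(165, 115, 98) = #A57362.
Per channel, c → c + 0.6(255 − c):
  R: 165 + 0.6×(255−165) = 165 + 54 = 219 → 219
  G: 115 + 84 = 199 → 199
  B: 98 + 0.6×(255−98) = 98 + 94.2 = 192.2 → 192
rgb(219, 199, 192) = #DBC7C0.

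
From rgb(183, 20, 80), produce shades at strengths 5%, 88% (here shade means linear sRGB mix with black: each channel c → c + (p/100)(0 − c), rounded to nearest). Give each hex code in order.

5%: (183 − 9.15 = 173.85→174, 20 − 1 = 19→19, 80 − 4 = 76→76) → #ae134c
88%: (183 − 161.04 = 21.96→22, 20 − 17.6 = 2.4→2, 80 − 70.4 = 9.6→10) → #16020a

#ae134c, #16020a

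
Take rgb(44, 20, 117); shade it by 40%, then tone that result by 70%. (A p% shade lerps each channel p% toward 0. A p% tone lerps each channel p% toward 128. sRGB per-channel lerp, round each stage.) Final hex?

#615d6f

Lerp each channel 40% toward 0:
  R: 44 + 0.4×(0−44) = 44 − 17.6 = 26.4 → 26
  G: 20 + 0.4×(0−20) = 20 − 8 = 12 → 12
  B: 117 + 0.4×(0−117) = 117 − 46.8 = 70.2 → 70
After the shade: rgb(26, 12, 70) = #1a0c46.
A 70% tone moves each channel 70% toward 128:
  R: 26 + 71.4 = 97.4 → 97
  G: 12 + 0.7×(128−12) = 12 + 81.2 = 93.2 → 93
  B: 70 + 40.6 = 110.6 → 111
rgb(97, 93, 111) = #615d6f.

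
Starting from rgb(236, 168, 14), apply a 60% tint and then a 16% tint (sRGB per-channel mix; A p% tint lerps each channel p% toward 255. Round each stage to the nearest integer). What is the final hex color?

Per channel, c → c + 0.6(255 − c):
  R: 236 + 0.6×(255−236) = 236 + 11.4 = 247.4 → 247
  G: 168 + 52.2 = 220.2 → 220
  B: 14 + 144.6 = 158.6 → 159
After the tint: rgb(247, 220, 159) = #F7DC9F.
Per channel, c → c + 0.16(255 − c):
  R: 247 + 1.28 = 248.28 → 248
  G: 220 + 5.6 = 225.6 → 226
  B: 159 + 15.36 = 174.36 → 174
rgb(248, 226, 174) = #F8E2AE.

#F8E2AE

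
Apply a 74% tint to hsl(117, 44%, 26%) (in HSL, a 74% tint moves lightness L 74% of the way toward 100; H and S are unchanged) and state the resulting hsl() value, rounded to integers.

L moves 74% from 26 toward 100: 26 + 54.76 = 80.76 → 81.
H and S are unchanged.

hsl(117, 44%, 81%)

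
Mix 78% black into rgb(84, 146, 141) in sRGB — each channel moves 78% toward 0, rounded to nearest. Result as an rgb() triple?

Per channel, c → c + 0.78(0 − c):
  R: 84 + 0.78×(0−84) = 84 − 65.52 = 18.48 → 18
  G: 146 + 0.78×(0−146) = 146 − 113.88 = 32.12 → 32
  B: 141 + 0.78×(0−141) = 141 − 109.98 = 31.02 → 31

rgb(18, 32, 31)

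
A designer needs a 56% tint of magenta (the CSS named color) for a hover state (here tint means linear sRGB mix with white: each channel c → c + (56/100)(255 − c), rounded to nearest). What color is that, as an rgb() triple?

rgb(255, 143, 255)

CSS magenta is rgb(255, 0, 255).
A 56% tint moves each channel 56% toward 255:
  R: 255 + 0.56×(255−255) = 255 + 0 = 255 → 255
  G: 0 + 0.56×(255−0) = 0 + 142.8 = 142.8 → 143
  B: 255 + 0.56×(255−255) = 255 + 0 = 255 → 255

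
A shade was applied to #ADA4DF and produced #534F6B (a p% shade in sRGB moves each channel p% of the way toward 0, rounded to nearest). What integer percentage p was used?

#ADA4DF is rgb(173, 164, 223); #534F6B is rgb(83, 79, 107).
On the B channel (widest range): 107 ≈ 223 + (p/100)(0 − 223), so p ≈ 100×(107 − 223)/(0 − 223) = -11600/-223 = 52.02.
p = 52 reproduces all three channels after rounding.

52%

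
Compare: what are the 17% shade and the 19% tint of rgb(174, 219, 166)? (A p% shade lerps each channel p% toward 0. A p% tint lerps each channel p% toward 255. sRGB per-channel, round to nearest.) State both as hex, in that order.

17% shade:
  R: 174 − 29.58 = 144.42 → 144
  G: 219 − 37.23 = 181.77 → 182
  B: 166 + 0.17×(0−166) = 166 − 28.22 = 137.78 → 138
  → #90b68a
19% tint:
  R: 174 + 15.39 = 189.39 → 189
  G: 219 + 0.19×(255−219) = 219 + 6.84 = 225.84 → 226
  B: 166 + 16.91 = 182.91 → 183
  → #bde2b7

#90b68a, #bde2b7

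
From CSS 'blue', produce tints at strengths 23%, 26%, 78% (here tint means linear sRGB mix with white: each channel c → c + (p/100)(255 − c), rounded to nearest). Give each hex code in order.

#3b3bff, #4242ff, #c7c7ff

CSS blue is rgb(0, 0, 255).
23%: (0 + 58.65 = 58.65→59, 0 + 58.65 = 58.65→59, 255→255) → #3b3bff
26%: (0 + 66.3 = 66.3→66, 0 + 66.3 = 66.3→66, 255→255) → #4242ff
78%: (0 + 198.9 = 198.9→199, 0 + 198.9 = 198.9→199, 255→255) → #c7c7ff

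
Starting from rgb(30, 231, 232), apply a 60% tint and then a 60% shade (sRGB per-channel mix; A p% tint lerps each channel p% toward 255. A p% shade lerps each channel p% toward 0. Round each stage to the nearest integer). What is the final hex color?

#426262

Per channel, c → c + 0.6(255 − c):
  R: 30 + 135 = 165 → 165
  G: 231 + 0.6×(255−231) = 231 + 14.4 = 245.4 → 245
  B: 232 + 13.8 = 245.8 → 246
After the tint: rgb(165, 245, 246) = #A5F5F6.
Per channel, c → c + 0.6(0 − c):
  R: 165 + 0.6×(0−165) = 165 − 99 = 66 → 66
  G: 245 − 147 = 98 → 98
  B: 246 − 147.6 = 98.4 → 98
rgb(66, 98, 98) = #426262.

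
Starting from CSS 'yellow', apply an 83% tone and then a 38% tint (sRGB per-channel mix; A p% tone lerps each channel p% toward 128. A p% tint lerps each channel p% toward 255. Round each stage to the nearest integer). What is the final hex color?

CSS yellow is rgb(255, 255, 0).
Lerp each channel 83% toward 128:
  R: 255 + 0.83×(128−255) = 255 − 105.41 = 149.59 → 150
  G: 255 − 105.41 = 149.59 → 150
  B: 0 + 0.83×(128−0) = 0 + 106.24 = 106.24 → 106
After the tone: rgb(150, 150, 106) = #96966A.
Lerp each channel 38% toward 255:
  R: 150 + 0.38×(255−150) = 150 + 39.9 = 189.9 → 190
  G: 150 + 39.9 = 189.9 → 190
  B: 106 + 56.62 = 162.62 → 163
rgb(190, 190, 163) = #BEBEA3.

#BEBEA3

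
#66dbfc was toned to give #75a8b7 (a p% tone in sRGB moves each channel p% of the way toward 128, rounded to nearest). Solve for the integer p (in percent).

56%

#66dbfc is rgb(102, 219, 252); #75a8b7 is rgb(117, 168, 183).
On the B channel (widest range): 183 ≈ 252 + (p/100)(128 − 252), so p ≈ 100×(183 − 252)/(128 − 252) = -6900/-124 = 55.65.
p = 56 reproduces all three channels after rounding.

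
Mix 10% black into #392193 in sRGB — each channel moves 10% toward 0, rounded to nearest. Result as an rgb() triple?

rgb(51, 30, 132)

#392193 is rgb(57, 33, 147).
Lerp each channel 10% toward 0:
  R: 57 − 5.7 = 51.3 → 51
  G: 33 + 0.1×(0−33) = 33 − 3.3 = 29.7 → 30
  B: 147 − 14.7 = 132.3 → 132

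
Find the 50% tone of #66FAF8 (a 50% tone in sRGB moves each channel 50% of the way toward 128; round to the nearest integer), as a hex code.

#73BDBC

#66FAF8 is rgb(102, 250, 248).
Lerp each channel 50% toward 128:
  R: 102 + 0.5×(128−102) = 102 + 13 = 115 → 115
  G: 250 + 0.5×(128−250) = 250 − 61 = 189 → 189
  B: 248 + 0.5×(128−248) = 248 − 60 = 188 → 188
rgb(115, 189, 188) = #73BDBC.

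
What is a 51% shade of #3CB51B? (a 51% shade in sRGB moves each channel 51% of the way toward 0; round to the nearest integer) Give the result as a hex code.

#3CB51B is rgb(60, 181, 27).
Per channel, c → c + 0.51(0 − c):
  R: 60 + 0.51×(0−60) = 60 − 30.6 = 29.4 → 29
  G: 181 − 92.31 = 88.69 → 89
  B: 27 + 0.51×(0−27) = 27 − 13.77 = 13.23 → 13
rgb(29, 89, 13) = #1D590D.

#1D590D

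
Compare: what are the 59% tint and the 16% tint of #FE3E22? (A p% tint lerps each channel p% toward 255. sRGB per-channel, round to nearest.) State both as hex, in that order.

#FE3E22 is rgb(254, 62, 34).
59% tint:
  R: 254 + 0.59 = 254.59 → 255
  G: 62 + 113.87 = 175.87 → 176
  B: 34 + 0.59×(255−34) = 34 + 130.39 = 164.39 → 164
  → #FFB0A4
16% tint:
  R: 254 + 0.16×(255−254) = 254 + 0.16 = 254.16 → 254
  G: 62 + 30.88 = 92.88 → 93
  B: 34 + 0.16×(255−34) = 34 + 35.36 = 69.36 → 69
  → #FE5D45

#FFB0A4, #FE5D45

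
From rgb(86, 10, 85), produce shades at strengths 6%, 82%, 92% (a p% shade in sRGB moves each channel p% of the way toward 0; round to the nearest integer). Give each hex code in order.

6%: (86 − 5.16 = 80.84→81, 10 − 0.6 = 9.4→9, 85 − 5.1 = 79.9→80) → #510950
82%: (86 − 70.52 = 15.48→15, 10 − 8.2 = 1.8→2, 85 − 69.7 = 15.3→15) → #0F020F
92%: (86 − 79.12 = 6.88→7, 10 − 9.2 = 0.8→1, 85 − 78.2 = 6.8→7) → #070107

#510950, #0F020F, #070107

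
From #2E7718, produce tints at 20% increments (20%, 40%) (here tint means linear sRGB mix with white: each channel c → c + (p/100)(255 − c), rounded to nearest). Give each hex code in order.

#2E7718 is rgb(46, 119, 24).
20%: (46 + 41.8 = 87.8→88, 119 + 27.2 = 146.2→146, 24 + 46.2 = 70.2→70) → #589246
40%: (46 + 83.6 = 129.6→130, 119 + 54.4 = 173.4→173, 24 + 92.4 = 116.4→116) → #82AD74

#589246, #82AD74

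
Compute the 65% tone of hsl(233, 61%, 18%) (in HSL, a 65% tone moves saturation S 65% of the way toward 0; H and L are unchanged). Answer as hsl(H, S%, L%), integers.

S moves 65% from 61 toward 0: 61 − 39.65 = 21.35 → 21.
H and L are unchanged.

hsl(233, 21%, 18%)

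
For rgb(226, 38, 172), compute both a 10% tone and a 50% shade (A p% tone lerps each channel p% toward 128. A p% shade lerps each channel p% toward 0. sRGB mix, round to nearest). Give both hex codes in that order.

#D82FA8, #711356

10% tone:
  R: 226 − 9.8 = 216.2 → 216
  G: 38 + 9 = 47 → 47
  B: 172 − 4.4 = 167.6 → 168
  → #D82FA8
50% shade:
  R: 226 − 113 = 113 → 113
  G: 38 + 0.5×(0−38) = 38 − 19 = 19 → 19
  B: 172 + 0.5×(0−172) = 172 − 86 = 86 → 86
  → #711356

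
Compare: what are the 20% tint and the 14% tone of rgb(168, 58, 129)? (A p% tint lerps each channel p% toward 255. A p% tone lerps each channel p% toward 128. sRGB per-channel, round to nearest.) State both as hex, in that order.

#b9619a, #a24481

20% tint:
  R: 168 + 0.2×(255−168) = 168 + 17.4 = 185.4 → 185
  G: 58 + 0.2×(255−58) = 58 + 39.4 = 97.4 → 97
  B: 129 + 0.2×(255−129) = 129 + 25.2 = 154.2 → 154
  → #b9619a
14% tone:
  R: 168 − 5.6 = 162.4 → 162
  G: 58 + 0.14×(128−58) = 58 + 9.8 = 67.8 → 68
  B: 129 + 0.14×(128−129) = 129 − 0.14 = 128.86 → 129
  → #a24481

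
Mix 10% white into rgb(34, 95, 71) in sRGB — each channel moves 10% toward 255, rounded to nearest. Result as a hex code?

#386F59

Per channel, c → c + 0.1(255 − c):
  R: 34 + 22.1 = 56.1 → 56
  G: 95 + 16 = 111 → 111
  B: 71 + 0.1×(255−71) = 71 + 18.4 = 89.4 → 89
rgb(56, 111, 89) = #386F59.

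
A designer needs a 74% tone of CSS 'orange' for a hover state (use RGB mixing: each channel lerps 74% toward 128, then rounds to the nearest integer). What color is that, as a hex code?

#a18a5f

CSS orange is rgb(255, 165, 0).
A 74% tone moves each channel 74% toward 128:
  R: 255 − 93.98 = 161.02 → 161
  G: 165 + 0.74×(128−165) = 165 − 27.38 = 137.62 → 138
  B: 0 + 94.72 = 94.72 → 95
rgb(161, 138, 95) = #a18a5f.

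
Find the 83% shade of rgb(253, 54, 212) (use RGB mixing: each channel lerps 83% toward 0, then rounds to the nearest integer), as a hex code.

An 83% shade moves each channel 83% toward 0:
  R: 253 − 209.99 = 43.01 → 43
  G: 54 − 44.82 = 9.18 → 9
  B: 212 + 0.83×(0−212) = 212 − 175.96 = 36.04 → 36
rgb(43, 9, 36) = #2b0924.

#2b0924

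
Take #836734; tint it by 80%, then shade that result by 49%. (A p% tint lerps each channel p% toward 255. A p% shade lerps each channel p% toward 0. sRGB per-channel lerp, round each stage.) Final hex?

#75736D

#836734 is rgb(131, 103, 52).
Per channel, c → c + 0.8(255 − c):
  R: 131 + 99.2 = 230.2 → 230
  G: 103 + 0.8×(255−103) = 103 + 121.6 = 224.6 → 225
  B: 52 + 162.4 = 214.4 → 214
After the tint: rgb(230, 225, 214) = #E6E1D6.
Lerp each channel 49% toward 0:
  R: 230 − 112.7 = 117.3 → 117
  G: 225 + 0.49×(0−225) = 225 − 110.25 = 114.75 → 115
  B: 214 − 104.86 = 109.14 → 109
rgb(117, 115, 109) = #75736D.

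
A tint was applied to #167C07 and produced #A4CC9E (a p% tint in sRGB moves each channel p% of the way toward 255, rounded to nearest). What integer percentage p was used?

61%

#167C07 is rgb(22, 124, 7); #A4CC9E is rgb(164, 204, 158).
On the B channel (widest range): 158 ≈ 7 + (p/100)(255 − 7), so p ≈ 100×(158 − 7)/(255 − 7) = 15100/248 = 60.89.
p = 61 reproduces all three channels after rounding.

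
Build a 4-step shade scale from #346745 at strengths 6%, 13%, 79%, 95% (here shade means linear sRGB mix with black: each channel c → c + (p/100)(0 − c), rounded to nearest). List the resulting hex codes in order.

#346745 is rgb(52, 103, 69).
6%: (52 − 3.12 = 48.88→49, 103 − 6.18 = 96.82→97, 69 − 4.14 = 64.86→65) → #316141
13%: (52 − 6.76 = 45.24→45, 103 − 13.39 = 89.61→90, 69 − 8.97 = 60.03→60) → #2d5a3c
79%: (52 − 41.08 = 10.92→11, 103 − 81.37 = 21.63→22, 69 − 54.51 = 14.49→14) → #0b160e
95%: (52 − 49.4 = 2.6→3, 103 − 97.85 = 5.15→5, 69 − 65.55 = 3.45→3) → #030503

#316141, #2d5a3c, #0b160e, #030503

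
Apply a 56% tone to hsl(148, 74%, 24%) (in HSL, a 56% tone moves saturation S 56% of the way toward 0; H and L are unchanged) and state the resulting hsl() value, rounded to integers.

S moves 56% from 74 toward 0: 74 − 41.44 = 32.56 → 33.
H and L are unchanged.

hsl(148, 33%, 24%)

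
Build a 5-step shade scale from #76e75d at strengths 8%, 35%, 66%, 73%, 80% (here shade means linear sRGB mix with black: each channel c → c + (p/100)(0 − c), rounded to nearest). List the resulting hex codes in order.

#6dd556, #4d963c, #284f20, #203e19, #182e13

#76e75d is rgb(118, 231, 93).
8%: (118 − 9.44 = 108.56→109, 231 − 18.48 = 212.52→213, 93 − 7.44 = 85.56→86) → #6dd556
35%: (118 − 41.3 = 76.7→77, 231 − 80.85 = 150.15→150, 93 − 32.55 = 60.45→60) → #4d963c
66%: (118 − 77.88 = 40.12→40, 231 − 152.46 = 78.54→79, 93 − 61.38 = 31.62→32) → #284f20
73%: (118 − 86.14 = 31.86→32, 231 − 168.63 = 62.37→62, 93 − 67.89 = 25.11→25) → #203e19
80%: (118 − 94.4 = 23.6→24, 231 − 184.8 = 46.2→46, 93 − 74.4 = 18.6→19) → #182e13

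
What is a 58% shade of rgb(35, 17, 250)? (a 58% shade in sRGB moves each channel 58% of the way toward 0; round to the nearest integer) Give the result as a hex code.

Per channel, c → c + 0.58(0 − c):
  R: 35 + 0.58×(0−35) = 35 − 20.3 = 14.7 → 15
  G: 17 + 0.58×(0−17) = 17 − 9.86 = 7.14 → 7
  B: 250 + 0.58×(0−250) = 250 − 145 = 105 → 105
rgb(15, 7, 105) = #0F0769.

#0F0769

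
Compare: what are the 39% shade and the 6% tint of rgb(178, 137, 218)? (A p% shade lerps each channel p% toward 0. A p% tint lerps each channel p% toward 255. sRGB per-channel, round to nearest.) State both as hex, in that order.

39% shade:
  R: 178 + 0.39×(0−178) = 178 − 69.42 = 108.58 → 109
  G: 137 + 0.39×(0−137) = 137 − 53.43 = 83.57 → 84
  B: 218 − 85.02 = 132.98 → 133
  → #6D5485
6% tint:
  R: 178 + 0.06×(255−178) = 178 + 4.62 = 182.62 → 183
  G: 137 + 0.06×(255−137) = 137 + 7.08 = 144.08 → 144
  B: 218 + 0.06×(255−218) = 218 + 2.22 = 220.22 → 220
  → #B790DC

#6D5485, #B790DC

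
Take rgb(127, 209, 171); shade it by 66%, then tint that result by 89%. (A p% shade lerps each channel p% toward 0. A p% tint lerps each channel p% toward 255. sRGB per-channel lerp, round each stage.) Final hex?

#e8ebe9

Lerp each channel 66% toward 0:
  R: 127 + 0.66×(0−127) = 127 − 83.82 = 43.18 → 43
  G: 209 + 0.66×(0−209) = 209 − 137.94 = 71.06 → 71
  B: 171 + 0.66×(0−171) = 171 − 112.86 = 58.14 → 58
After the shade: rgb(43, 71, 58) = #2b473a.
Per channel, c → c + 0.89(255 − c):
  R: 43 + 0.89×(255−43) = 43 + 188.68 = 231.68 → 232
  G: 71 + 0.89×(255−71) = 71 + 163.76 = 234.76 → 235
  B: 58 + 0.89×(255−58) = 58 + 175.33 = 233.33 → 233
rgb(232, 235, 233) = #e8ebe9.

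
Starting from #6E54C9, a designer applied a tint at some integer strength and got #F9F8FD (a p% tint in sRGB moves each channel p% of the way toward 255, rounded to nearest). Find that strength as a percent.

96%

#6E54C9 is rgb(110, 84, 201); #F9F8FD is rgb(249, 248, 253).
On the G channel (widest range): 248 ≈ 84 + (p/100)(255 − 84), so p ≈ 100×(248 − 84)/(255 − 84) = 16400/171 = 95.91.
p = 96 reproduces all three channels after rounding.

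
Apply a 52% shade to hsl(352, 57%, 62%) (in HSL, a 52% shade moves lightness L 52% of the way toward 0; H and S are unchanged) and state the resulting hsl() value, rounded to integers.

L moves 52% from 62 toward 0: 62 − 32.24 = 29.76 → 30.
H and S are unchanged.

hsl(352, 57%, 30%)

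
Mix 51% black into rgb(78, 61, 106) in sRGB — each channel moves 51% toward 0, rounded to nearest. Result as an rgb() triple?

Lerp each channel 51% toward 0:
  R: 78 + 0.51×(0−78) = 78 − 39.78 = 38.22 → 38
  G: 61 + 0.51×(0−61) = 61 − 31.11 = 29.89 → 30
  B: 106 + 0.51×(0−106) = 106 − 54.06 = 51.94 → 52

rgb(38, 30, 52)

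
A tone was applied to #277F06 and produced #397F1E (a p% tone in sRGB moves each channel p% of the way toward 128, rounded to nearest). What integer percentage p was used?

#277F06 is rgb(39, 127, 6); #397F1E is rgb(57, 127, 30).
On the B channel (widest range): 30 ≈ 6 + (p/100)(128 − 6), so p ≈ 100×(30 − 6)/(128 − 6) = 2400/122 = 19.67.
p = 20 reproduces all three channels after rounding.

20%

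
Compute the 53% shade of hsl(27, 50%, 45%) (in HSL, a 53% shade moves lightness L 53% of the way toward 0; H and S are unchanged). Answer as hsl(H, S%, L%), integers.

L moves 53% from 45 toward 0: 45 − 23.85 = 21.15 → 21.
H and S are unchanged.

hsl(27, 50%, 21%)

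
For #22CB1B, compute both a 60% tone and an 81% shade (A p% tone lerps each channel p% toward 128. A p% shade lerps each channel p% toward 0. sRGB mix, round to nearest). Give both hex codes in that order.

#22CB1B is rgb(34, 203, 27).
60% tone:
  R: 34 + 0.6×(128−34) = 34 + 56.4 = 90.4 → 90
  G: 203 − 45 = 158 → 158
  B: 27 + 0.6×(128−27) = 27 + 60.6 = 87.6 → 88
  → #5A9E58
81% shade:
  R: 34 − 27.54 = 6.46 → 6
  G: 203 + 0.81×(0−203) = 203 − 164.43 = 38.57 → 39
  B: 27 + 0.81×(0−27) = 27 − 21.87 = 5.13 → 5
  → #062705

#5A9E58, #062705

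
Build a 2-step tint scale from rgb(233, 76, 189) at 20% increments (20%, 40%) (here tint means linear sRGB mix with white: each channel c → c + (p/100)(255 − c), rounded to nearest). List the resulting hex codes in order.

#ED70CA, #F294D7

20%: (233 + 4.4 = 237.4→237, 76 + 35.8 = 111.8→112, 189 + 13.2 = 202.2→202) → #ED70CA
40%: (233 + 8.8 = 241.8→242, 76 + 71.6 = 147.6→148, 189 + 26.4 = 215.4→215) → #F294D7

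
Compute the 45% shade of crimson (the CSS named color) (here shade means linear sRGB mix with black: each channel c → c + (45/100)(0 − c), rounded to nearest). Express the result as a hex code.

CSS crimson is rgb(220, 20, 60).
A 45% shade moves each channel 45% toward 0:
  R: 220 + 0.45×(0−220) = 220 − 99 = 121 → 121
  G: 20 + 0.45×(0−20) = 20 − 9 = 11 → 11
  B: 60 + 0.45×(0−60) = 60 − 27 = 33 → 33
rgb(121, 11, 33) = #790b21.

#790b21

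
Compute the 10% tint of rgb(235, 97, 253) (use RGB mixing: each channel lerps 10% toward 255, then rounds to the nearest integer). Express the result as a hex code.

Lerp each channel 10% toward 255:
  R: 235 + 2 = 237 → 237
  G: 97 + 0.1×(255−97) = 97 + 15.8 = 112.8 → 113
  B: 253 + 0.1×(255−253) = 253 + 0.2 = 253.2 → 253
rgb(237, 113, 253) = #ed71fd.

#ed71fd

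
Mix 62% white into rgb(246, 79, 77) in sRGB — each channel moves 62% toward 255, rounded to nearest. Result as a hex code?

Per channel, c → c + 0.62(255 − c):
  R: 246 + 0.62×(255−246) = 246 + 5.58 = 251.58 → 252
  G: 79 + 0.62×(255−79) = 79 + 109.12 = 188.12 → 188
  B: 77 + 110.36 = 187.36 → 187
rgb(252, 188, 187) = #FCBCBB.

#FCBCBB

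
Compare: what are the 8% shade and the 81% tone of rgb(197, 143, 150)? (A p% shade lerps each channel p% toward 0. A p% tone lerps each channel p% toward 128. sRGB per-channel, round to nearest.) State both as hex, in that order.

#B5848A, #8D8384

8% shade:
  R: 197 − 15.76 = 181.24 → 181
  G: 143 + 0.08×(0−143) = 143 − 11.44 = 131.56 → 132
  B: 150 − 12 = 138 → 138
  → #B5848A
81% tone:
  R: 197 − 55.89 = 141.11 → 141
  G: 143 − 12.15 = 130.85 → 131
  B: 150 + 0.81×(128−150) = 150 − 17.82 = 132.18 → 132
  → #8D8384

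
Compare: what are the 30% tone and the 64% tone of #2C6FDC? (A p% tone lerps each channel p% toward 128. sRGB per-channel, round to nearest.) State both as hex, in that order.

#4574C0, #627AA1

#2C6FDC is rgb(44, 111, 220).
30% tone:
  R: 44 + 25.2 = 69.2 → 69
  G: 111 + 5.1 = 116.1 → 116
  B: 220 − 27.6 = 192.4 → 192
  → #4574C0
64% tone:
  R: 44 + 53.76 = 97.76 → 98
  G: 111 + 10.88 = 121.88 → 122
  B: 220 + 0.64×(128−220) = 220 − 58.88 = 161.12 → 161
  → #627AA1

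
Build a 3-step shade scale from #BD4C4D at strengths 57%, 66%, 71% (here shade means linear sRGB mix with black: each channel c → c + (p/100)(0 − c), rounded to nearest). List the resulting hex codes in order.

#BD4C4D is rgb(189, 76, 77).
57%: (189 − 107.73 = 81.27→81, 76 − 43.32 = 32.68→33, 77 − 43.89 = 33.11→33) → #512121
66%: (189 − 124.74 = 64.26→64, 76 − 50.16 = 25.84→26, 77 − 50.82 = 26.18→26) → #401A1A
71%: (189 − 134.19 = 54.81→55, 76 − 53.96 = 22.04→22, 77 − 54.67 = 22.33→22) → #371616

#512121, #401A1A, #371616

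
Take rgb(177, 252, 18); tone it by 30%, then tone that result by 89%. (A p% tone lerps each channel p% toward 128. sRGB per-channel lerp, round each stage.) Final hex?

A 30% tone moves each channel 30% toward 128:
  R: 177 − 14.7 = 162.3 → 162
  G: 252 + 0.3×(128−252) = 252 − 37.2 = 214.8 → 215
  B: 18 + 0.3×(128−18) = 18 + 33 = 51 → 51
After the tone: rgb(162, 215, 51) = #A2D733.
Lerp each channel 89% toward 128:
  R: 162 − 30.26 = 131.74 → 132
  G: 215 − 77.43 = 137.57 → 138
  B: 51 + 0.89×(128−51) = 51 + 68.53 = 119.53 → 120
rgb(132, 138, 120) = #848A78.

#848A78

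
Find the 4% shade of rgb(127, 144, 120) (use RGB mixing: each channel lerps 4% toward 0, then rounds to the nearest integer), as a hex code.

#7a8a73

Per channel, c → c + 0.04(0 − c):
  R: 127 + 0.04×(0−127) = 127 − 5.08 = 121.92 → 122
  G: 144 + 0.04×(0−144) = 144 − 5.76 = 138.24 → 138
  B: 120 + 0.04×(0−120) = 120 − 4.8 = 115.2 → 115
rgb(122, 138, 115) = #7a8a73.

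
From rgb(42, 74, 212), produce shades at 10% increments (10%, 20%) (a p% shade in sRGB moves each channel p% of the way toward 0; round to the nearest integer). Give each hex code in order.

10%: (42 − 4.2 = 37.8→38, 74 − 7.4 = 66.6→67, 212 − 21.2 = 190.8→191) → #2643BF
20%: (42 − 8.4 = 33.6→34, 74 − 14.8 = 59.2→59, 212 − 42.4 = 169.6→170) → #223BAA

#2643BF, #223BAA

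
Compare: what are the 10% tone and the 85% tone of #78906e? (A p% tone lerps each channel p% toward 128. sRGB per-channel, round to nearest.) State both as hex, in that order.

#78906e is rgb(120, 144, 110).
10% tone:
  R: 120 + 0.1×(128−120) = 120 + 0.8 = 120.8 → 121
  G: 144 + 0.1×(128−144) = 144 − 1.6 = 142.4 → 142
  B: 110 + 0.1×(128−110) = 110 + 1.8 = 111.8 → 112
  → #798e70
85% tone:
  R: 120 + 6.8 = 126.8 → 127
  G: 144 + 0.85×(128−144) = 144 − 13.6 = 130.4 → 130
  B: 110 + 0.85×(128−110) = 110 + 15.3 = 125.3 → 125
  → #7f827d

#798e70, #7f827d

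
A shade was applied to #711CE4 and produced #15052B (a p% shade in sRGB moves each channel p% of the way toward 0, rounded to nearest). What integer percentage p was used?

81%

#711CE4 is rgb(113, 28, 228); #15052B is rgb(21, 5, 43).
On the B channel (widest range): 43 ≈ 228 + (p/100)(0 − 228), so p ≈ 100×(43 − 228)/(0 − 228) = -18500/-228 = 81.14.
p = 81 reproduces all three channels after rounding.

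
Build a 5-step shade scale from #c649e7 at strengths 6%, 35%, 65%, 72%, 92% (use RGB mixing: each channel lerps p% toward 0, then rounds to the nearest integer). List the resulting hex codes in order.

#c649e7 is rgb(198, 73, 231).
6%: (198 − 11.88 = 186.12→186, 73 − 4.38 = 68.62→69, 231 − 13.86 = 217.14→217) → #ba45d9
35%: (198 − 69.3 = 128.7→129, 73 − 25.55 = 47.45→47, 231 − 80.85 = 150.15→150) → #812f96
65%: (198 − 128.7 = 69.3→69, 73 − 47.45 = 25.55→26, 231 − 150.15 = 80.85→81) → #451a51
72%: (198 − 142.56 = 55.44→55, 73 − 52.56 = 20.44→20, 231 − 166.32 = 64.68→65) → #371441
92%: (198 − 182.16 = 15.84→16, 73 − 67.16 = 5.84→6, 231 − 212.52 = 18.48→18) → #100612

#ba45d9, #812f96, #451a51, #371441, #100612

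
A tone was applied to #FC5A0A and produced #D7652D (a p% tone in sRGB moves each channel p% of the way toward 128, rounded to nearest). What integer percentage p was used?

#FC5A0A is rgb(252, 90, 10); #D7652D is rgb(215, 101, 45).
On the R channel (widest range): 215 ≈ 252 + (p/100)(128 − 252), so p ≈ 100×(215 − 252)/(128 − 252) = -3700/-124 = 29.84.
p = 30 reproduces all three channels after rounding.

30%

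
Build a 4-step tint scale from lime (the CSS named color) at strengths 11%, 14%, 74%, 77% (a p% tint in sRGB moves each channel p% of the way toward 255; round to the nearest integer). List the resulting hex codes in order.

#1cff1c, #24ff24, #bdffbd, #c4ffc4

CSS lime is rgb(0, 255, 0).
11%: (0 + 28.05 = 28.05→28, 255→255, 0 + 28.05 = 28.05→28) → #1cff1c
14%: (0 + 35.7 = 35.7→36, 255→255, 0 + 35.7 = 35.7→36) → #24ff24
74%: (0 + 188.7 = 188.7→189, 255→255, 0 + 188.7 = 188.7→189) → #bdffbd
77%: (0 + 196.35 = 196.35→196, 255→255, 0 + 196.35 = 196.35→196) → #c4ffc4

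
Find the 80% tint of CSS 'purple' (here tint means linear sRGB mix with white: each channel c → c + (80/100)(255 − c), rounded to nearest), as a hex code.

#e6cce6

CSS purple is rgb(128, 0, 128).
Per channel, c → c + 0.8(255 − c):
  R: 128 + 101.6 = 229.6 → 230
  G: 0 + 0.8×(255−0) = 0 + 204 = 204 → 204
  B: 128 + 101.6 = 229.6 → 230
rgb(230, 204, 230) = #e6cce6.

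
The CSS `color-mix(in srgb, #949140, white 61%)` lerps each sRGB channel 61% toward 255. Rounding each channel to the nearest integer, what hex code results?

#949140 is rgb(148, 145, 64).
Lerp each channel 61% toward 255:
  R: 148 + 0.61×(255−148) = 148 + 65.27 = 213.27 → 213
  G: 145 + 0.61×(255−145) = 145 + 67.1 = 212.1 → 212
  B: 64 + 0.61×(255−64) = 64 + 116.51 = 180.51 → 181
rgb(213, 212, 181) = #D5D4B5.

#D5D4B5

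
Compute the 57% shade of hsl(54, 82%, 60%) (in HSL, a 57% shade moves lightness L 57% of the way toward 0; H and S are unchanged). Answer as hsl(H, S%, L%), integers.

hsl(54, 82%, 26%)

L moves 57% from 60 toward 0: 60 − 34.2 = 25.8 → 26.
H and S are unchanged.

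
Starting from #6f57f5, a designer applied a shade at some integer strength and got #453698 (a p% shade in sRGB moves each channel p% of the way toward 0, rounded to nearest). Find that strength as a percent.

#6f57f5 is rgb(111, 87, 245); #453698 is rgb(69, 54, 152).
On the B channel (widest range): 152 ≈ 245 + (p/100)(0 − 245), so p ≈ 100×(152 − 245)/(0 − 245) = -9300/-245 = 37.96.
p = 38 reproduces all three channels after rounding.

38%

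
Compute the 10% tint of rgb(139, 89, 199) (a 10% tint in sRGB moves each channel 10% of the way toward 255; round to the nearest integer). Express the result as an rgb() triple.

Lerp each channel 10% toward 255:
  R: 139 + 0.1×(255−139) = 139 + 11.6 = 150.6 → 151
  G: 89 + 16.6 = 105.6 → 106
  B: 199 + 0.1×(255−199) = 199 + 5.6 = 204.6 → 205

rgb(151, 106, 205)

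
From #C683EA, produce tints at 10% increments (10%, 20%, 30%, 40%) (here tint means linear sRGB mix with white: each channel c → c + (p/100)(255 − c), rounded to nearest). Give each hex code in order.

#CC8FEC, #D19CEE, #D7A8F0, #DDB5F2

#C683EA is rgb(198, 131, 234).
10%: (198 + 5.7 = 203.7→204, 131 + 12.4 = 143.4→143, 234 + 2.1 = 236.1→236) → #CC8FEC
20%: (198 + 11.4 = 209.4→209, 131 + 24.8 = 155.8→156, 234 + 4.2 = 238.2→238) → #D19CEE
30%: (198 + 17.1 = 215.1→215, 131 + 37.2 = 168.2→168, 234 + 6.3 = 240.3→240) → #D7A8F0
40%: (198 + 22.8 = 220.8→221, 131 + 49.6 = 180.6→181, 234 + 8.4 = 242.4→242) → #DDB5F2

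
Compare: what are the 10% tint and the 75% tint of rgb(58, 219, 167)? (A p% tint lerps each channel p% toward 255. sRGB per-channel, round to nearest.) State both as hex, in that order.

#4edfb0, #cef6e9

10% tint:
  R: 58 + 0.1×(255−58) = 58 + 19.7 = 77.7 → 78
  G: 219 + 3.6 = 222.6 → 223
  B: 167 + 8.8 = 175.8 → 176
  → #4edfb0
75% tint:
  R: 58 + 147.75 = 205.75 → 206
  G: 219 + 27 = 246 → 246
  B: 167 + 0.75×(255−167) = 167 + 66 = 233 → 233
  → #cef6e9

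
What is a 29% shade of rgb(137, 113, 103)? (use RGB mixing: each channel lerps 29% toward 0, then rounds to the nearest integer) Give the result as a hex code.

#615049

Per channel, c → c + 0.29(0 − c):
  R: 137 − 39.73 = 97.27 → 97
  G: 113 − 32.77 = 80.23 → 80
  B: 103 + 0.29×(0−103) = 103 − 29.87 = 73.13 → 73
rgb(97, 80, 73) = #615049.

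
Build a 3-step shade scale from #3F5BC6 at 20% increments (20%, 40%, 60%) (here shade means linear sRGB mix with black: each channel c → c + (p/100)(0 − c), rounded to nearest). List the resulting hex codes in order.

#32499E, #263777, #19244F

#3F5BC6 is rgb(63, 91, 198).
20%: (63 − 12.6 = 50.4→50, 91 − 18.2 = 72.8→73, 198 − 39.6 = 158.4→158) → #32499E
40%: (63 − 25.2 = 37.8→38, 91 − 36.4 = 54.6→55, 198 − 79.2 = 118.8→119) → #263777
60%: (63 − 37.8 = 25.2→25, 91 − 54.6 = 36.4→36, 198 − 118.8 = 79.2→79) → #19244F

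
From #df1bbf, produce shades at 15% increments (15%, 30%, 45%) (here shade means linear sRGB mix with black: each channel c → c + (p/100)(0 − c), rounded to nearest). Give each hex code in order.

#be17a2, #9c1386, #7b0f69

#df1bbf is rgb(223, 27, 191).
15%: (223 − 33.45 = 189.55→190, 27 − 4.05 = 22.95→23, 191 − 28.65 = 162.35→162) → #be17a2
30%: (223 − 66.9 = 156.1→156, 27 − 8.1 = 18.9→19, 191 − 57.3 = 133.7→134) → #9c1386
45%: (223 − 100.35 = 122.65→123, 27 − 12.15 = 14.85→15, 191 − 85.95 = 105.05→105) → #7b0f69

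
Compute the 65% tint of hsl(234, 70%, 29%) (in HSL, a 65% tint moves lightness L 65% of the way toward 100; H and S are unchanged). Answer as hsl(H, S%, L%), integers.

L moves 65% from 29 toward 100: 29 + 46.15 = 75.15 → 75.
H and S are unchanged.

hsl(234, 70%, 75%)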